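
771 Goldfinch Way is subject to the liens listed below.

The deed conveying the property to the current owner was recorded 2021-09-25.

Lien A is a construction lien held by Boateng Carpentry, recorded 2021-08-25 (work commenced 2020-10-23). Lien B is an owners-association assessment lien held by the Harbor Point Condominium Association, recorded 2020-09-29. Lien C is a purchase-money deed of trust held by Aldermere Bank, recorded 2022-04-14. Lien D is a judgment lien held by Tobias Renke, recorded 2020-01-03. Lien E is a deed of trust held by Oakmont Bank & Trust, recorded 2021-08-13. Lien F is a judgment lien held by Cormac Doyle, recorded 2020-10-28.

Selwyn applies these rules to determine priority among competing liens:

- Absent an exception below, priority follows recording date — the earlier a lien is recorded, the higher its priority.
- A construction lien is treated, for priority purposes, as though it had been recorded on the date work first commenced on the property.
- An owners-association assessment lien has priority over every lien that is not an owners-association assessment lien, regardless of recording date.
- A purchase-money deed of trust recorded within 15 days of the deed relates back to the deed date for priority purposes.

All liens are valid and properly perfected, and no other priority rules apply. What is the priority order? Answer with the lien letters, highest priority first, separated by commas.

Adjusting effective dates: A is treated as recorded 2020-10-23, the work-commencement date; C was recorded 201 days after the deed — beyond 15 days — so no relation-back applies.
B is an owners-association assessment lien and takes priority over every other lien.
Remaining liens by effective date: D (2020-01-03), A (2020-10-23), F (2020-10-28), E (2021-08-13), C (2022-04-14).

B, D, A, F, E, C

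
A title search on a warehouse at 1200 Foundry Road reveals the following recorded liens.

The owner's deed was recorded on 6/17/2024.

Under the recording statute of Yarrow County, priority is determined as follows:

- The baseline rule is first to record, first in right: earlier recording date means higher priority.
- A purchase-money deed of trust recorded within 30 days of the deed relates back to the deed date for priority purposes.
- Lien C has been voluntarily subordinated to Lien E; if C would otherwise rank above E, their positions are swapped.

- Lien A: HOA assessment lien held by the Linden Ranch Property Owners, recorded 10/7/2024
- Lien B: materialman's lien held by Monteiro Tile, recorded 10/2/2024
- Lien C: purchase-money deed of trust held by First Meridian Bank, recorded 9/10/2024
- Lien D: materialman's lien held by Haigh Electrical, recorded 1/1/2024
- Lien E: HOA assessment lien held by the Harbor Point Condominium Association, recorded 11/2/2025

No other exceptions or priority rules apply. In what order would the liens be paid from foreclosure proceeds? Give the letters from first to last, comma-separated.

D, E, B, A, C

Effective dates after the stated exceptions: C missed the 30-day window (85 days after the deed), so its recording date stands.
Ordering by effective date: D (1/1/2024), C (9/10/2024), B (10/2/2024), A (10/7/2024), E (11/2/2025).
C would otherwise be senior to E, so under the subordination agreement C and E exchange positions.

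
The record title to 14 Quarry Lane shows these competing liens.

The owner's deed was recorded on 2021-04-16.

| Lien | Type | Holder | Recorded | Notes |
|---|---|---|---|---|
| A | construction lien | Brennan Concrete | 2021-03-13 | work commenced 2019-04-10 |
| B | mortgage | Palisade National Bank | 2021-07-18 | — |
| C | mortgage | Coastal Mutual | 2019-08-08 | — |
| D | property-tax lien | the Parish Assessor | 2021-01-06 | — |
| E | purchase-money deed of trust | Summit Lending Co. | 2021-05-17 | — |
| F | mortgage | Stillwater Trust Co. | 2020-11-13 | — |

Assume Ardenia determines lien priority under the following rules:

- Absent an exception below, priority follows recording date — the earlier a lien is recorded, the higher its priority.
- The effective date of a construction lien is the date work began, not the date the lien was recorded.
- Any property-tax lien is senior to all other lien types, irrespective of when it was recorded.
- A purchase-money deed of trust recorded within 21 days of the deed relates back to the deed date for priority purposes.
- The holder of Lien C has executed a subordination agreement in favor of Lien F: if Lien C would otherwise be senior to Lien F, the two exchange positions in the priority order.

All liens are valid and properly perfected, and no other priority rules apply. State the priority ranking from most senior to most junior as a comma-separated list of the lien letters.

D, A, F, C, E, B

Adjusting effective dates: A relates back to 2019-04-10 (work commenced); E missed the 21-day window (31 days after the deed), so its recording date stands.
D is a property-tax lien, so it outranks all other liens regardless of date.
The other liens, earliest effective date first: A (2019-04-10), C (2019-08-08), F (2020-11-13), E (2021-05-17), B (2021-07-18).
C would otherwise be senior to F, so under the subordination agreement C and F exchange positions.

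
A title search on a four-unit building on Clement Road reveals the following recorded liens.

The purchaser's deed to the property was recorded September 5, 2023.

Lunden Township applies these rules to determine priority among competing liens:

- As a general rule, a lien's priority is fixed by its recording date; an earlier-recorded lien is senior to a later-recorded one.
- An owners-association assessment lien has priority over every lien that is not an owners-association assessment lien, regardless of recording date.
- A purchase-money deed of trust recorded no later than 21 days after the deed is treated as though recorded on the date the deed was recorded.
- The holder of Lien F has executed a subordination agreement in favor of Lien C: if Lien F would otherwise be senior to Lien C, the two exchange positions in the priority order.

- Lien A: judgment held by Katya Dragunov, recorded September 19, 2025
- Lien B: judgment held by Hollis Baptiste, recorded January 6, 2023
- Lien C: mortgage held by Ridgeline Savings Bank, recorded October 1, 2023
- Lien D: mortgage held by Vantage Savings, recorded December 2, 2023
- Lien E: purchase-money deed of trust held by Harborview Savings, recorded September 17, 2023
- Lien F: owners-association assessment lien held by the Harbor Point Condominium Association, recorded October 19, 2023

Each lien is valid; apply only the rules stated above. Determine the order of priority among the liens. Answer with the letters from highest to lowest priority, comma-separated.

C, B, E, F, D, A

Effective dates after the stated exceptions: E relates back to the deed date September 5, 2023.
F is an owners-association assessment lien and takes priority over every other lien.
The other liens, earliest effective date first: B (January 6, 2023), E (September 5, 2023), C (October 1, 2023), D (December 2, 2023), A (September 19, 2025).
F would otherwise be senior to C, so under the subordination agreement F and C exchange positions.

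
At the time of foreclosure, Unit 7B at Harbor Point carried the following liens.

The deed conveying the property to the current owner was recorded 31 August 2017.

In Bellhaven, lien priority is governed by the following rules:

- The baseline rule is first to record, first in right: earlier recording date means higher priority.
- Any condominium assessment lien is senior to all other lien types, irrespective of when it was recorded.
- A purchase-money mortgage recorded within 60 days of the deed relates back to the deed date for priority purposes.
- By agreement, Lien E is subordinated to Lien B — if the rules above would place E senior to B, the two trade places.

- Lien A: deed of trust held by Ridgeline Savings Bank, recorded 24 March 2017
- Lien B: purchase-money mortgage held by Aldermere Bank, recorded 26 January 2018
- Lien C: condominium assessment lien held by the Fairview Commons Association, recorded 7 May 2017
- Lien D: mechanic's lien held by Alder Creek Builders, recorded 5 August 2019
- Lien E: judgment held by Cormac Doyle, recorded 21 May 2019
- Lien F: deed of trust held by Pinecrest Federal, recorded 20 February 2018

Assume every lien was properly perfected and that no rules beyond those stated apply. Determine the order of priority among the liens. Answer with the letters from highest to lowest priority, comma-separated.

C, A, B, F, E, D

Effective dates: B was recorded 148 days after the deed — beyond 60 days — so no relation-back applies.
C is a condominium assessment lien, so it outranks all other liens regardless of date.
The other liens, earliest effective date first: A (24 March 2017), B (26 January 2018), F (20 February 2018), E (21 May 2019), D (5 August 2019).
E already ranks below B; the subordination has no effect.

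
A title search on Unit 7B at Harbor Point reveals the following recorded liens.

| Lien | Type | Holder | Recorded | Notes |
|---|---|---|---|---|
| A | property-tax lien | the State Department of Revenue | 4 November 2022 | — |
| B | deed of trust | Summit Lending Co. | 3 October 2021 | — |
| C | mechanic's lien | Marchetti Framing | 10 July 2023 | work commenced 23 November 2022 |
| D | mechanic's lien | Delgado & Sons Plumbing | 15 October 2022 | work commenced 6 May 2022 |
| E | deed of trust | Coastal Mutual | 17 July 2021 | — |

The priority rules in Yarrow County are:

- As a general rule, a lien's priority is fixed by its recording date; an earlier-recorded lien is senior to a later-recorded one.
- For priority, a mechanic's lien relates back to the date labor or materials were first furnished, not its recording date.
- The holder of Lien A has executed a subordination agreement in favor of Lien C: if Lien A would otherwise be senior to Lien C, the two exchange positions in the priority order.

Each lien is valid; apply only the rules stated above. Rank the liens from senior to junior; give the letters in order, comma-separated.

Effective dates after the stated exceptions: C relates back to 23 November 2022 (work commenced); D relates back to 6 May 2022 (work commenced).
Ordering by effective date: E (17 July 2021), B (3 October 2021), D (6 May 2022), A (4 November 2022), C (23 November 2022).
Because A would otherwise rank above C, the subordination swaps them.

E, B, D, C, A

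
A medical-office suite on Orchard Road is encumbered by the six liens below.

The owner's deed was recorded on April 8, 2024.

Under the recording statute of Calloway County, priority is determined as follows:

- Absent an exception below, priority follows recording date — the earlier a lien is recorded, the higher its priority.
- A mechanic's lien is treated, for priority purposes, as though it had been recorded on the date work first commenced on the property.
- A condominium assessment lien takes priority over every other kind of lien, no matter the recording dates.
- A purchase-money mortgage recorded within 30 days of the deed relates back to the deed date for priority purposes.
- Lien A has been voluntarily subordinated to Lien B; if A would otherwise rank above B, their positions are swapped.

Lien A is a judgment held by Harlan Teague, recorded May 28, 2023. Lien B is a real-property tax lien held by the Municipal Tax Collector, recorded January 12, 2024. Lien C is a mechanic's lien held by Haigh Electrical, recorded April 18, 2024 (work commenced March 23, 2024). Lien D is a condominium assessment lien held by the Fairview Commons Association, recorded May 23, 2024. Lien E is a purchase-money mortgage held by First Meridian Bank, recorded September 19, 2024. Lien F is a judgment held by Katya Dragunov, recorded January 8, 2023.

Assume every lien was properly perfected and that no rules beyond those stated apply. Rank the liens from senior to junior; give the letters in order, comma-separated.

D, F, B, A, C, E

First, effective dates: C's effective date is March 23, 2024, when work began; E missed the 30-day window (164 days after the deed), so its recording date stands.
D is a condominium assessment lien and takes priority over every other lien.
The other liens, earliest effective date first: F (January 8, 2023), A (May 28, 2023), B (January 12, 2024), C (March 23, 2024), E (September 19, 2024).
A is senior to B before the subordination, so the two trade places.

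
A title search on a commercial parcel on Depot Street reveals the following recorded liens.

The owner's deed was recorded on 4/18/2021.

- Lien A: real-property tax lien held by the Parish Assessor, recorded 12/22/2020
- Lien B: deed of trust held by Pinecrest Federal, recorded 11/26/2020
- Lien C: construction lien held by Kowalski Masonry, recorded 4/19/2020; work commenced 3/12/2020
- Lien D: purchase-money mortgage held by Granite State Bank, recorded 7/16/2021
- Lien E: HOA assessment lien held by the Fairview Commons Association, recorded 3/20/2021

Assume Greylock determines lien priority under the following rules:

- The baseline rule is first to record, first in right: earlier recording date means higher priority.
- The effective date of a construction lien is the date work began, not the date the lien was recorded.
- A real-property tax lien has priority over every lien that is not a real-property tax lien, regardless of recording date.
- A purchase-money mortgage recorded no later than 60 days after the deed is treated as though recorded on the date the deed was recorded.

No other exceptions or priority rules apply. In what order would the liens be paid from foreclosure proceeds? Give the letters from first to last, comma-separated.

Adjusting effective dates: C is treated as recorded 3/12/2020, the work-commencement date; D missed the 60-day window (89 days after the deed), so its recording date stands.
As a real-property tax lien, A is senior to every other lien.
Remaining liens by effective date: C (3/12/2020), B (11/26/2020), E (3/20/2021), D (7/16/2021).

A, C, B, E, D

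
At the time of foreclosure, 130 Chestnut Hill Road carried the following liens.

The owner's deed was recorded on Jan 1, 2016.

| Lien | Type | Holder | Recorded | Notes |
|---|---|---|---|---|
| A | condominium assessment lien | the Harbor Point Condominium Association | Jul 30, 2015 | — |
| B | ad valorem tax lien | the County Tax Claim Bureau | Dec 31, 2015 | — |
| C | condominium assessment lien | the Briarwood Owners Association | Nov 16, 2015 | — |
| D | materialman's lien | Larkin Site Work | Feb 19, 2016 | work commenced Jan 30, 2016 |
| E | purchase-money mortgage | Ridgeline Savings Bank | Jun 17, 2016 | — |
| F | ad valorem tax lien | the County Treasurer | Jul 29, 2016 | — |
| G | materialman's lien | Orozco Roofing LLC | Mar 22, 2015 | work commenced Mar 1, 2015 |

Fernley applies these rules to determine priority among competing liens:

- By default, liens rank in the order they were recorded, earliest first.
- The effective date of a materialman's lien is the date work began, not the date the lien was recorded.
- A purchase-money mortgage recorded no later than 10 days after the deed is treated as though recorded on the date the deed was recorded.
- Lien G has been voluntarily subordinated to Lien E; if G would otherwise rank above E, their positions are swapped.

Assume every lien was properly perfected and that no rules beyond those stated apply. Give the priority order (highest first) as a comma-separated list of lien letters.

E, A, C, B, D, G, F

Effective dates: D relates back to Jan 30, 2016 (work commenced); E was recorded 168 days after the deed — beyond 10 days — so no relation-back applies; G relates back to Mar 1, 2015 (work commenced).
Ordering by effective date: G (Mar 1, 2015), A (Jul 30, 2015), C (Nov 16, 2015), B (Dec 31, 2015), D (Jan 30, 2016), E (Jun 17, 2016), F (Jul 29, 2016).
The subordination applies — G was senior to E — so G and E swap.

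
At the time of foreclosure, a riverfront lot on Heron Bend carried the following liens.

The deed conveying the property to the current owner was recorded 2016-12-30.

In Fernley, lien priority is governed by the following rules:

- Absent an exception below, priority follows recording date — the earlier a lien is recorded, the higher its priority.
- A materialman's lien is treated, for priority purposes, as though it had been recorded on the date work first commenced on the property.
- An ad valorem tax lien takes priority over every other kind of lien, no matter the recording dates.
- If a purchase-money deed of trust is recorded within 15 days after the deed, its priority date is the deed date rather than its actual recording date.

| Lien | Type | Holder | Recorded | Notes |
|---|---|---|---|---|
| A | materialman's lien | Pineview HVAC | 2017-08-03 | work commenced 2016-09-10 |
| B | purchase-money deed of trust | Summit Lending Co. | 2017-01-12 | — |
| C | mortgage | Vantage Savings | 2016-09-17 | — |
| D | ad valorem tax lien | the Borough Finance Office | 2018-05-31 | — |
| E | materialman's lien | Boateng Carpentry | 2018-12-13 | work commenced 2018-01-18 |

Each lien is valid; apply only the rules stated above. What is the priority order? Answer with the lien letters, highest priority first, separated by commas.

D, A, C, B, E

Effective dates: A relates back to 2016-09-10 (work commenced); B relates back to the deed date 2016-12-30; E relates back to 2018-01-18 (work commenced).
As an ad valorem tax lien, D is senior to every other lien.
Among the remaining liens, by effective date: A (2016-09-10), C (2016-09-17), B (2016-12-30), E (2018-01-18).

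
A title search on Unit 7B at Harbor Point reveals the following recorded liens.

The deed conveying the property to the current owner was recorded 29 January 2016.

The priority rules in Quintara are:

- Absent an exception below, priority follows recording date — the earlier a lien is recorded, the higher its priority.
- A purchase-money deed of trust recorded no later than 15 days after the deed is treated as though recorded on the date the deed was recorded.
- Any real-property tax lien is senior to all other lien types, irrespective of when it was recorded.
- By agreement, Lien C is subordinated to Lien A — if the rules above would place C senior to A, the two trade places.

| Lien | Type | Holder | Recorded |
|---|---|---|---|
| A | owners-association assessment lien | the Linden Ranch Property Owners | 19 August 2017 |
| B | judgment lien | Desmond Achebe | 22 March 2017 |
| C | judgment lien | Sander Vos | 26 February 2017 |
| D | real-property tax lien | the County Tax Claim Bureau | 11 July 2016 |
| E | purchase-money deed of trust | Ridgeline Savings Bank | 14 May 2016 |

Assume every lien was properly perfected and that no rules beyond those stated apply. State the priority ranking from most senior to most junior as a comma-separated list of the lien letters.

Adjusting effective dates: E missed the 15-day window (106 days after the deed), so its recording date stands.
D, as a real-property tax lien, has superpriority and ranks first.
The other liens, earliest effective date first: E (14 May 2016), C (26 February 2017), B (22 March 2017), A (19 August 2017).
C is senior to A before the subordination, so the two trade places.

D, E, A, B, C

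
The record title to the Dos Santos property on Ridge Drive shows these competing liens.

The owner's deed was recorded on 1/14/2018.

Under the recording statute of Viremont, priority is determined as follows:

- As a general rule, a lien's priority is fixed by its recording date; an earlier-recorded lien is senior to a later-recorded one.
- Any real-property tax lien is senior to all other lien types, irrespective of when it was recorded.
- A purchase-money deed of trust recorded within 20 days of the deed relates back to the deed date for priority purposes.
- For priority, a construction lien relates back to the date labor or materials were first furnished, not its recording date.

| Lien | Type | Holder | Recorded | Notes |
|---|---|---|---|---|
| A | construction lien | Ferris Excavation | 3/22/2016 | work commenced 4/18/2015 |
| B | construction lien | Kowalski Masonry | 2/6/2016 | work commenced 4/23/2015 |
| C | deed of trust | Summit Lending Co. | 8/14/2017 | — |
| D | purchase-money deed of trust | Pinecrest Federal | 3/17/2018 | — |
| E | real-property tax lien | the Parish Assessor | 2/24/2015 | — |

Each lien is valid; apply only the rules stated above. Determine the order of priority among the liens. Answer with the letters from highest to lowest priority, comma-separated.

First, effective dates: A's effective date is 4/18/2015, when work began; B's effective date is 4/23/2015, when work began; D was recorded 62 days after the deed, outside the 20-day window, so it keeps its recording date.
E, as a real-property tax lien, has superpriority and ranks first.
The other liens, earliest effective date first: A (4/18/2015), B (4/23/2015), C (8/14/2017), D (3/17/2018).

E, A, B, C, D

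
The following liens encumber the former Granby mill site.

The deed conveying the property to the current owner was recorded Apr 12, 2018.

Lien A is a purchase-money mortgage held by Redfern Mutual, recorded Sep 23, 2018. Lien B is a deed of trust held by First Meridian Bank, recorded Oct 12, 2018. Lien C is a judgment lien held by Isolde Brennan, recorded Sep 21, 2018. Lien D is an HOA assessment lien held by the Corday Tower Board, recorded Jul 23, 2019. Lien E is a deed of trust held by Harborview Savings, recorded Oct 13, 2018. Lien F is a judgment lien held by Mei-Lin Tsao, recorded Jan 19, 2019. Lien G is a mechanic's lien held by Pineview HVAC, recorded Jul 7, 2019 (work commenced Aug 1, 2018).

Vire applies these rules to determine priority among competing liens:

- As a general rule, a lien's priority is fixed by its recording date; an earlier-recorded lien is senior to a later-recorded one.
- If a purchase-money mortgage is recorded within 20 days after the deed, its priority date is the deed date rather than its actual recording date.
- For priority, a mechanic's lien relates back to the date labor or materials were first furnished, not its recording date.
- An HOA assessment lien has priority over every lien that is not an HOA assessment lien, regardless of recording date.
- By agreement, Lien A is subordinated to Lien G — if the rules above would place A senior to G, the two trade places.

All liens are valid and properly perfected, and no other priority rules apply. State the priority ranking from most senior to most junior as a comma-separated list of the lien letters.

First, effective dates: A was recorded 164 days after the deed, outside the 20-day window, so it keeps its recording date; G relates back to Aug 1, 2018 (work commenced).
D, as an HOA assessment lien, has superpriority and ranks first.
Ordering the rest by effective date: G (Aug 1, 2018), C (Sep 21, 2018), A (Sep 23, 2018), B (Oct 12, 2018), E (Oct 13, 2018), F (Jan 19, 2019).
Since A is not senior to G, the subordination leaves the order unchanged.

D, G, C, A, B, E, F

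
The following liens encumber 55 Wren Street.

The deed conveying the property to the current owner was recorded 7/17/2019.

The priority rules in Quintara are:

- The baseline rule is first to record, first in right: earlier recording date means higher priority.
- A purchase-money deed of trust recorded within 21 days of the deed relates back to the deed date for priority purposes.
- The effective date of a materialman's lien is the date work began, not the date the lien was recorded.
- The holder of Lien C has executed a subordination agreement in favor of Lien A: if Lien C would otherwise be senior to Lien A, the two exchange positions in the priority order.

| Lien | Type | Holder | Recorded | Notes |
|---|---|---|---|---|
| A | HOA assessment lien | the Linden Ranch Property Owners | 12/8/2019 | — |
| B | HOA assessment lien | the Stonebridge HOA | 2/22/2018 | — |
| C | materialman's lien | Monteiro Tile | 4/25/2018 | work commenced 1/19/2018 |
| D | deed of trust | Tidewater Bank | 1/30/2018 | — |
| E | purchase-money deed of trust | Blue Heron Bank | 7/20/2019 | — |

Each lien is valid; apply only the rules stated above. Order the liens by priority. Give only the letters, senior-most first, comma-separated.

A, D, B, E, C

Effective dates after the stated exceptions: C relates back to 1/19/2018 (work commenced); E relates back to the deed date 7/17/2019.
By effective date: C (1/19/2018), D (1/30/2018), B (2/22/2018), E (7/17/2019), A (12/8/2019).
Because C would otherwise rank above A, the subordination swaps them.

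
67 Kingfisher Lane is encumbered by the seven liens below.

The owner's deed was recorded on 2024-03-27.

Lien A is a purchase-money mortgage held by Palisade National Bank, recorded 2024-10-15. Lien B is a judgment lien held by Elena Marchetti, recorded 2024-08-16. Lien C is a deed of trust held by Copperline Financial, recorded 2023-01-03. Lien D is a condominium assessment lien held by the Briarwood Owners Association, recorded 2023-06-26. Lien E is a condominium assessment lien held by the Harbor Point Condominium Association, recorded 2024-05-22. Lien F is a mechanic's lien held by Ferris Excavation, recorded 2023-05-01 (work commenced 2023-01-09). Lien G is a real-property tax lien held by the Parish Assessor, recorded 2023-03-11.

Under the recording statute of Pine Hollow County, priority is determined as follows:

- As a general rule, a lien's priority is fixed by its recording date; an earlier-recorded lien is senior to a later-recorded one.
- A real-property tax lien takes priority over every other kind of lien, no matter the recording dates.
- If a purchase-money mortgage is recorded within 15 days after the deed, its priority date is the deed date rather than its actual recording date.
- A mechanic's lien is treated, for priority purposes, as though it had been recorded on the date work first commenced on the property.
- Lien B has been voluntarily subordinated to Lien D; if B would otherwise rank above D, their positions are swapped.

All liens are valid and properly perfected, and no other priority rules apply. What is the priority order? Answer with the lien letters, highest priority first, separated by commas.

G, C, F, D, E, B, A

Effective dates after the stated exceptions: A was recorded 202 days after the deed, outside the 15-day window, so it keeps its recording date; F relates back to 2023-01-09 (work commenced).
G is a real-property tax lien and takes priority over every other lien.
Remaining liens by effective date: C (2023-01-03), F (2023-01-09), D (2023-06-26), E (2024-05-22), B (2024-08-16), A (2024-10-15).
B is already junior to D, so the subordination agreement changes nothing.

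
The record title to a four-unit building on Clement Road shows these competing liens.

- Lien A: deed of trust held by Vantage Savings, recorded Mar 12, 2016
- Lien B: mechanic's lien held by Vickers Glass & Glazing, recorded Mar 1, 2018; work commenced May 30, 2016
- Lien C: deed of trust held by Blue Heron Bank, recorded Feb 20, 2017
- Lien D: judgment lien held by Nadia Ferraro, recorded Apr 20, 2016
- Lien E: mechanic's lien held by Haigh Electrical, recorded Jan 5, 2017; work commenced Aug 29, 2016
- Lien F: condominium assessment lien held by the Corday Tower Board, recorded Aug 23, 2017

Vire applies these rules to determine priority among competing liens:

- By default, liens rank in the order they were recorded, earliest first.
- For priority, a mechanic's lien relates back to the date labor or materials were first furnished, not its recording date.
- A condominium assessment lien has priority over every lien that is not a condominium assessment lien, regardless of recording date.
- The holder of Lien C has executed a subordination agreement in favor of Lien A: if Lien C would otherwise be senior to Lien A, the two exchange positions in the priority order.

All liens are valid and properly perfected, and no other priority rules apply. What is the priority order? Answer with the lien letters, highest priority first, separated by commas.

F, A, D, B, E, C

Adjusting effective dates: B is treated as recorded May 30, 2016, the work-commencement date; E relates back to Aug 29, 2016 (work commenced).
F, as a condominium assessment lien, has superpriority and ranks first.
The other liens, earliest effective date first: A (Mar 12, 2016), D (Apr 20, 2016), B (May 30, 2016), E (Aug 29, 2016), C (Feb 20, 2017).
C already ranks below A; the subordination has no effect.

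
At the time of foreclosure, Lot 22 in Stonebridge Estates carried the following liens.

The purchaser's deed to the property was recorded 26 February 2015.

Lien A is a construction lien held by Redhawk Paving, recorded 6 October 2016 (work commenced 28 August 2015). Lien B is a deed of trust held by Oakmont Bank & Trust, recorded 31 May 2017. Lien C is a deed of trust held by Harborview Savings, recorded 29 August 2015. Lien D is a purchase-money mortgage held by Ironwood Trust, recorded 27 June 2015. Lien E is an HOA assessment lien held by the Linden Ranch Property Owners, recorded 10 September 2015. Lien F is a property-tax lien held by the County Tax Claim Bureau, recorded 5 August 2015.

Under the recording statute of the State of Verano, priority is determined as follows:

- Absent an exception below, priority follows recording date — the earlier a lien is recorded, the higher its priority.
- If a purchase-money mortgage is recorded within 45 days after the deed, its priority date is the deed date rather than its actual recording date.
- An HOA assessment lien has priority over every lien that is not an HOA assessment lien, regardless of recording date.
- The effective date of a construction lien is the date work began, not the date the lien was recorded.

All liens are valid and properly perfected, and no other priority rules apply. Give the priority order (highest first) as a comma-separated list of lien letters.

Effective dates after the stated exceptions: A's effective date is 28 August 2015, when work began; D was recorded 121 days after the deed — beyond 45 days — so no relation-back applies.
As an HOA assessment lien, E is senior to every other lien.
Ordering the rest by effective date: D (27 June 2015), F (5 August 2015), A (28 August 2015), C (29 August 2015), B (31 May 2017).

E, D, F, A, C, B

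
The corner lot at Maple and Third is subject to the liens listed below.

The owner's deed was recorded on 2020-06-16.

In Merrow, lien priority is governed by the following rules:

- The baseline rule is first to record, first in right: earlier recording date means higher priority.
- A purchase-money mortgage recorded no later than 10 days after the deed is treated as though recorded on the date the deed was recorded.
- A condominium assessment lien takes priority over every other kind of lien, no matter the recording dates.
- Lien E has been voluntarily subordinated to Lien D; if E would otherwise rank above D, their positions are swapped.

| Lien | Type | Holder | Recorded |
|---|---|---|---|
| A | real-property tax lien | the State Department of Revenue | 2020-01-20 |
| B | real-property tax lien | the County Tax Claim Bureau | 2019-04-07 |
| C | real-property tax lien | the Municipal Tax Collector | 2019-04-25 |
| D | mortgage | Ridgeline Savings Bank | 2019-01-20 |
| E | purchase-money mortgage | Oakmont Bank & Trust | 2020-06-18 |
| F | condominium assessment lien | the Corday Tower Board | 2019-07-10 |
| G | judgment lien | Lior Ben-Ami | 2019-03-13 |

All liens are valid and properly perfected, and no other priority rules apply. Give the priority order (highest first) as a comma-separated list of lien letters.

First, effective dates: E was recorded within the 10-day window, so its effective date is the deed date 2020-06-16.
F, as a condominium assessment lien, has superpriority and ranks first.
Ordering the rest by effective date: D (2019-01-20), G (2019-03-13), B (2019-04-07), C (2019-04-25), A (2020-01-20), E (2020-06-16).
E already ranks below D; the subordination has no effect.

F, D, G, B, C, A, E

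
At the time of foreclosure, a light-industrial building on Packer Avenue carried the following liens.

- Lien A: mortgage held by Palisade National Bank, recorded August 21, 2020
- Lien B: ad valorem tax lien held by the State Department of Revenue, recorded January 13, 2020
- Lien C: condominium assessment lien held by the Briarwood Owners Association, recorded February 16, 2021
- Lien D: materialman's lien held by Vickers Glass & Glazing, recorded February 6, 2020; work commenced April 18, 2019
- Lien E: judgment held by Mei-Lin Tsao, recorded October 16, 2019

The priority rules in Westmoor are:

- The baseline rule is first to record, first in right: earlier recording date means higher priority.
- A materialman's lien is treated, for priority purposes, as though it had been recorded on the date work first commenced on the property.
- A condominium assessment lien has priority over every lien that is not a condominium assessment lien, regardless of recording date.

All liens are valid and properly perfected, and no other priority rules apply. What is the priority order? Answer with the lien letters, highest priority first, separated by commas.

Effective dates after the stated exceptions: D's effective date is April 18, 2019, when work began.
C is a condominium assessment lien and takes priority over every other lien.
Ordering the rest by effective date: D (April 18, 2019), E (October 16, 2019), B (January 13, 2020), A (August 21, 2020).

C, D, E, B, A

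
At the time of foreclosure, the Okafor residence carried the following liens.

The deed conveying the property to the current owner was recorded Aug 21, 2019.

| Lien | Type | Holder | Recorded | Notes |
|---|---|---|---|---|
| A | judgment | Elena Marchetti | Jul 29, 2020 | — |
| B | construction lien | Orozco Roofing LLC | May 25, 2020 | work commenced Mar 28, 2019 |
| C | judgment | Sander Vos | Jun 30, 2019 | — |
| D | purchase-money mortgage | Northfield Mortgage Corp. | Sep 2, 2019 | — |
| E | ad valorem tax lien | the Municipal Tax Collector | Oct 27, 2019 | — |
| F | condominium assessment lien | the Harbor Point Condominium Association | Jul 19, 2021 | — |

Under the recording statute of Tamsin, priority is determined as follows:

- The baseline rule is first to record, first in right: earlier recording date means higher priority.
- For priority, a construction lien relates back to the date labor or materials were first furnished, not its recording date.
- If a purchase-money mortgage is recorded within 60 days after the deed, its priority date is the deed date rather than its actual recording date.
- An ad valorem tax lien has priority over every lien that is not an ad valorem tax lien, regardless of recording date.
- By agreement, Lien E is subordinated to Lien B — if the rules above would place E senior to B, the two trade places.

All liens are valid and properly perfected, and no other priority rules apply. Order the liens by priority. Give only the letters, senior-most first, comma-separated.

Adjusting effective dates: B relates back to Mar 28, 2019 (work commenced); D's effective date is the deed date, Aug 21, 2019.
E is an ad valorem tax lien, so it outranks all other liens regardless of date.
Remaining liens by effective date: B (Mar 28, 2019), C (Jun 30, 2019), D (Aug 21, 2019), A (Jul 29, 2020), F (Jul 19, 2021).
The subordination applies — E was senior to B — so E and B swap.

B, E, C, D, A, F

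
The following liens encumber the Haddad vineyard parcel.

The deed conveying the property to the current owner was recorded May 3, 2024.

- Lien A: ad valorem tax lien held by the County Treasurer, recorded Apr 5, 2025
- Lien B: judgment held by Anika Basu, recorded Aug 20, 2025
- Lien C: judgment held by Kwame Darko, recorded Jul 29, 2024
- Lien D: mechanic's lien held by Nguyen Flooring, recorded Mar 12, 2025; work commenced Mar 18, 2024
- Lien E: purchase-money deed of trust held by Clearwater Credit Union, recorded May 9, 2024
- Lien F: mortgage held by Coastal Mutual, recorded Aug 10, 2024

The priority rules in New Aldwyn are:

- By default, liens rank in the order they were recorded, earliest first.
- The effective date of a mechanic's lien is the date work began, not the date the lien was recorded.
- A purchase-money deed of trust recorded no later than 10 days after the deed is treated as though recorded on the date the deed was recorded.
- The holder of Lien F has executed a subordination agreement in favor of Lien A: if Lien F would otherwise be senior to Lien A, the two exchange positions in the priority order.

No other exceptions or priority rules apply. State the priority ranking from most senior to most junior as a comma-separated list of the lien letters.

Effective dates after the stated exceptions: D relates back to Mar 18, 2024 (work commenced); E's effective date is the deed date, May 3, 2024.
Ordering by effective date: D (Mar 18, 2024), E (May 3, 2024), C (Jul 29, 2024), F (Aug 10, 2024), A (Apr 5, 2025), B (Aug 20, 2025).
F is senior to A before the subordination, so the two trade places.

D, E, C, A, F, B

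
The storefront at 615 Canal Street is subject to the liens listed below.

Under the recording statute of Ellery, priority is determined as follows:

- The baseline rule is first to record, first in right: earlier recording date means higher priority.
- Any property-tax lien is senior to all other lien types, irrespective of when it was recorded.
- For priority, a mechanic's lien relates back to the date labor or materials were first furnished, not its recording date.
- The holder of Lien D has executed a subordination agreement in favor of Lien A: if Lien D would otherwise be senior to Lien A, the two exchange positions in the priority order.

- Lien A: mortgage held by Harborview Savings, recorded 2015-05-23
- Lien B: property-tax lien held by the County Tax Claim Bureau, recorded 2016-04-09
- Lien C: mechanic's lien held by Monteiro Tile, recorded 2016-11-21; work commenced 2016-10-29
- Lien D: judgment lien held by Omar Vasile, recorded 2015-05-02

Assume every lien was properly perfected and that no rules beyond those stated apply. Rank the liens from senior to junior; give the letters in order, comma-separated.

B, A, D, C

Effective dates: C is treated as recorded 2016-10-29, the work-commencement date.
B is a property-tax lien and takes priority over every other lien.
Remaining liens by effective date: D (2015-05-02), A (2015-05-23), C (2016-10-29).
D is senior to A before the subordination, so the two trade places.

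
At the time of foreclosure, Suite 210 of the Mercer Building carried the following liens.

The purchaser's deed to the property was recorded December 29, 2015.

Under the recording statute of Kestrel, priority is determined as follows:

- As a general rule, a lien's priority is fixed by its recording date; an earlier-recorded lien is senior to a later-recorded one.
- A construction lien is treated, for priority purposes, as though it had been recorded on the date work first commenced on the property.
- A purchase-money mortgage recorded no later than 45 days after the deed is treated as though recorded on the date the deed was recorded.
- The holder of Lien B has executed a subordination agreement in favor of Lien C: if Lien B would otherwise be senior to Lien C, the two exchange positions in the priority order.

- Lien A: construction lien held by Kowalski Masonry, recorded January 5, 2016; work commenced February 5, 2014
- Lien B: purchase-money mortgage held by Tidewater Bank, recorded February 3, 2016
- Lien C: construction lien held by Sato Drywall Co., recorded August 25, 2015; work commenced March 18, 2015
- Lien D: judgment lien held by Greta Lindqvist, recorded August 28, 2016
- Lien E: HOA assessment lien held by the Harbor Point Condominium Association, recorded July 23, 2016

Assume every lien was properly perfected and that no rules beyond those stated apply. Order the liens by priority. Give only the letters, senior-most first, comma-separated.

A, C, B, E, D

Effective dates: A's effective date is February 5, 2014, when work began; B's effective date is the deed date, December 29, 2015; C is treated as recorded March 18, 2015, the work-commencement date.
Sorted by effective date: A (February 5, 2014), C (March 18, 2015), B (December 29, 2015), E (July 23, 2016), D (August 28, 2016).
Since B is not senior to C, the subordination leaves the order unchanged.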